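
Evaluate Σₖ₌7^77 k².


Σₖ₌7^77 k² = Σₖ₌₁^77 k² − Σₖ₌₁^6 k²
= 77·78·155/6 − 6·7·13/6
= 155155 − 91 = 155064

Σk² = 155064


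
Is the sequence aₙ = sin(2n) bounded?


For all n, -1 ≤ sin(2n) ≤ 1, so -1 ≤ sin(2n) ≤ 1
Lower bound: -1, Upper bound: 1
The sequence IS bounded

Bounded (-1 ≤ aₙ ≤ 1)


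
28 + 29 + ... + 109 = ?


Σₖ₌28^109 k = Σₖ₌₁^109 k − Σₖ₌₁^27 k
= 109·110/2 − 27·28/2
= 5995 − 378 = 5617

Σk = 5617


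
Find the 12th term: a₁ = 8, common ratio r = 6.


aₙ = a₁·r^(n-1)
= 8×6^11
= 8×362797056
= 2902376448

a_12 = 2902376448


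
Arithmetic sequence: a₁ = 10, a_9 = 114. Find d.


d = (aₙ - a₁)/(n-1)
= (114 - 10)/(9-1)
= 104/8 = 13

d = 13


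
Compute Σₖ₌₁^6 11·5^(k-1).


Sₙ = 11×(5^6 - 1)/(5 - 1)
= 11×(15625 - 1)/4
= 11×15624/4
= 42966

S_6 = 42966


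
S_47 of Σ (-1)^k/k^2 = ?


S = -1 + 1/4 - 1/9 + 1/16 - 1/25 + 1/36 - 1/49 + 1/64 ± ...
= -0.8227
(Full series converges to -π²/12 ≈ -0.8225)

S_47 = -0.8227


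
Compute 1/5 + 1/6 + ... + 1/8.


Σₖ₌5^8 1/k = 1/5 + 1/6 + 1/7 + 1/8
= 533/840
≈ 0.6345

Sum = 533/840 ≈ 0.6345


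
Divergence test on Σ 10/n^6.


lim(n→∞) 10/n^6 = 0
lim aₙ = 0 → nth-term test is INCONCLUSIVE
(Need other tests; this is actually a convergent p-series with p=6 > 1)

Inconclusive (lim aₙ = 0; need another test)


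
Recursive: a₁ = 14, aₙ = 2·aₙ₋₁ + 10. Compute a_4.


Computing step by step:
a_1 = 14
a_2 = 38
a_3 = 86
a_4 = 182


a_4 = 182


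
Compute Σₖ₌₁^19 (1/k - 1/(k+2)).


Telescoping with gap 2: two head and two tail terms survive.
= (1 + 1/2) - (1/20 + 1/21)
= 3/2 - 1/20 - 1/21 = 589/420

Sum = 589/420


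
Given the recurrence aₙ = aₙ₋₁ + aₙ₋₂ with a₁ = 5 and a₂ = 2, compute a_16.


Computing iteratively: 5, 2, 7, 9, 16, 25, 41, 66, 107, 173, 280, 453, ...
a_16 = 3105

a_16 = 3105


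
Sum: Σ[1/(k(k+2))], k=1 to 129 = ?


1/(k(k+2)) = (1/2)·(1/k - 1/(k+2)) (partial fractions)
Telescoping: Σ = (1/2)·(1 + 1/2 - 1/130 - 1/131) = 6321/8515

Sum = 6321/8515


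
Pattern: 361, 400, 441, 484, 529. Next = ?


Pattern: perfect squares: n²
Terms: 361, 400, 441, 484, 529
Next term = 576

Next term = 576


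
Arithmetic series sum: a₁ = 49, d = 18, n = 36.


aₙ = 49 + (36-1)×18 = 679
Sₙ = n(a₁+aₙ)/2 = 36×(49+679)/2
= 36×728/2 = 13104

S_36 = 13104


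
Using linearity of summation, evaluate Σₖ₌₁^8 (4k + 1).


Σ(4k+1) = 4·Σk + 1·n
= 4·36 + 1·8
= 144 + 8 = 152

Σ = 152


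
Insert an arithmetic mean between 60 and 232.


AM = (60 + 232)/2 = 292/2 = 146

AM = 146


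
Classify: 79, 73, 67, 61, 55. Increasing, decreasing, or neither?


Differences: -6, -6, -6, -6
All differences < 0 → strictly DECREASING

Monotonically decreasing


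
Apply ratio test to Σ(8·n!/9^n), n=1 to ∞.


aₙ = 8·n!/9^n
a_{n+1}/aₙ = (n+1)!/9^(n+1) × 9^n/n!  (constant 8 cancels)
= (n+1)/9
L = lim(n→∞) (n+1)/9 = ∞
L > 1 → series DIVERGES

Diverges (ratio test: L = ∞ > 1)


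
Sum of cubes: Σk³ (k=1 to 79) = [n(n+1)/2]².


n(n+1)/2 = 79×80/2 = 3160
Σk³ = 3160² = 9985600

Σk³ = 9985600


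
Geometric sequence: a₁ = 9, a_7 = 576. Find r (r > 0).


r^(n-1) = aₙ/a₁
r^6 = 576/9 = 64
r = 64^(1/6)
= ±2; taking r > 0 gives r = 2

r = 2


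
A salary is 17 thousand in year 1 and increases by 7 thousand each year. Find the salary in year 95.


aₙ = a₁ + (n-1)d
= 17 + (95-1)×7
= 17 + 658
= 675

a_95 = 675


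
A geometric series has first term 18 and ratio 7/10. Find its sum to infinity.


S∞ = a₁/(1-r) = 18/(1 - 7/10)
= 18/(3/10)
= 60

S∞ = 60


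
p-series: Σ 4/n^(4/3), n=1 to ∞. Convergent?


p-series test: Σ c/n^p converges if p > 1, diverges if p ≤ 1 (constant c > 0 doesn't affect convergence).
p = 4/3
4/3 > 1 → CONVERGES

Converges (p = 4/3 > 1)


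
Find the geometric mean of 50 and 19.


GM = √(50×19) = √950 = 30.8221

GM = 30.8221


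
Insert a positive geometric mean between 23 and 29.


GM = √(23×29) = √667 = 25.8263

GM = 25.8263


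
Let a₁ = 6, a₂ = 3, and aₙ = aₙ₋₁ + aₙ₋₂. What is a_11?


Computing iteratively: 6, 3, 9, 12, 21, 33, 54, 87, 141, 228, 369
a_11 = 369

a_11 = 369


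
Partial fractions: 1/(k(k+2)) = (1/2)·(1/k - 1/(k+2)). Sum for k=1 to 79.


1/(k(k+2)) = (1/2)·(1/k - 1/(k+2)) (partial fractions)
Telescoping: Σ = (1/2)·(1 + 1/2 - 1/80 - 1/81) = 9559/12960

Sum = 9559/12960


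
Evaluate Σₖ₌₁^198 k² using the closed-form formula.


n = 198
n(n+1)(2n+1)/6 = 198×199×397/6
= 15642594/6 = 2607099

Σk² = 2607099


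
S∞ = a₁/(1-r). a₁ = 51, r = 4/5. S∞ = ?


S∞ = a₁/(1-r) = 51/(1 - 4/5)
= 51/(1/5)
= 255

S∞ = 255


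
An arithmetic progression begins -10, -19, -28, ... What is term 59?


aₙ = a₁ + (n-1)d
= -10 + (59-1)×-9
= -10 - 522
= -532

a_59 = -532


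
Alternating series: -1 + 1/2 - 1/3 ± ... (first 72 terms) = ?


S = -1 + 1/2 - 1/3 + 1/4 - 1/5 + 1/6 - 1/7 + 1/8 ± ...
= -0.6863
(Full series converges to -ln(2) ≈ -0.6931)

S_72 = -0.6863


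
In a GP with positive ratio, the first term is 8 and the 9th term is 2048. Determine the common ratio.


r^(n-1) = aₙ/a₁
r^8 = 2048/8 = 256
r = 256^(1/8)
= ±2; taking r > 0 gives r = 2

r = 2


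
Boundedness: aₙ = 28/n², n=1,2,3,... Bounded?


a₁ = 28, a₂ = 28/4, a₃ = 28/9, ...
0 < aₙ ≤ 28 for all n ≥ 1
The sequence IS bounded

Bounded (0 < aₙ ≤ 28)


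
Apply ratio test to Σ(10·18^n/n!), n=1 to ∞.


aₙ = 10·18^n/n!
a_{n+1}/aₙ = 18^(n+1)/(n+1)! × n!/18^n  (constant 10 cancels)
= 18/(n+1)
L = lim(n→∞) 18/(n+1) = 0
L < 1 → series CONVERGES

Converges (ratio test: L = 0 < 1)


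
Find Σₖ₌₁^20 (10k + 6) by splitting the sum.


Σ(10k+6) = 10·Σk + 6·n
= 10·210 + 6·20
= 2100 + 120 = 2220

Σ = 2220


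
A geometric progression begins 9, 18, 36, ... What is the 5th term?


aₙ = a₁·r^(n-1)
= 9×2^4
= 9×16
= 144

a_5 = 144


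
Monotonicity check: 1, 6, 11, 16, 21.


Differences: 5, 5, 5, 5
All differences > 0 → strictly INCREASING

Monotonically increasing


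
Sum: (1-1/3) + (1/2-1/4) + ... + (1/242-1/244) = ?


Telescoping with gap 2: two head and two tail terms survive.
= (1 + 1/2) - (1/243 + 1/244)
= 3/2 - 1/243 - 1/244 = 88451/59292

Sum = 88451/59292


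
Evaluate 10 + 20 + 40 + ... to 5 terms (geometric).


Sₙ = 10×(2^5 - 1)/(2 - 1)
= 10×(32 - 1)/1
= 10×31/1
= 310

S_5 = 310


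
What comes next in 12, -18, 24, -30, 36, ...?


Pattern: alternating sign, magnitude arithmetic (d=6)
Terms: 12, -18, 24, -30, 36
Next term = -42

Next term = -42


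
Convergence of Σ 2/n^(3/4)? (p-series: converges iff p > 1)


p-series test: Σ c/n^p converges if p > 1, diverges if p ≤ 1 (constant c > 0 doesn't affect convergence).
p = 3/4
3/4 ≤ 1 → DIVERGES

Diverges (p = 3/4 ≤ 1)


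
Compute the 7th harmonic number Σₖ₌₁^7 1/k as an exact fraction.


H_7 = 1/1 + 1/2 + 1/3 + 1/4 + 1/5 + 1/6 + 1/7
= 363/140
≈ 2.5929

H_7 = 363/140 ≈ 2.5929


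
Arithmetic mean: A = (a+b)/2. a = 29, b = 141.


AM = (29 + 141)/2 = 170/2 = 85

AM = 85


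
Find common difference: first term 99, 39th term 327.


d = (aₙ - a₁)/(n-1)
= (327 - 99)/(39-1)
= 228/38 = 6

d = 6


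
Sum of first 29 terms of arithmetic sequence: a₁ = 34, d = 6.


aₙ = 34 + (29-1)×6 = 202
Sₙ = n(a₁+aₙ)/2 = 29×(34+202)/2
= 29×236/2 = 3422

S_29 = 3422


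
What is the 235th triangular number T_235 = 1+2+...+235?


n(n+1)/2 = 235×236/2 = 55460/2 = 27730

Σk = 27730


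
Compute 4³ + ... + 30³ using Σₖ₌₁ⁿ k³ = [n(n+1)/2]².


Σₖ₌4^30 k³ = [30·31/2]² − [3·4/2]²
= 216225 − 36 = 216189

Σk³ = 216189


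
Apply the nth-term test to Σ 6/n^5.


lim(n→∞) 6/n^5 = 0
lim aₙ = 0 → nth-term test is INCONCLUSIVE
(Need other tests; this is actually a convergent p-series with p=5 > 1)

Inconclusive (lim aₙ = 0; need another test)


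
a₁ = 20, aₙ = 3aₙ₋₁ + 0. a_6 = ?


Computing step by step:
a_1 = 20
a_2 = 60
a_3 = 180
a_4 = 540
a_5 = 1620
a_6 = 4860


a_6 = 4860


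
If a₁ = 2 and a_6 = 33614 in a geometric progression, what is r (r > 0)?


r^(n-1) = aₙ/a₁
r^5 = 33614/2 = 16807
r = 16807^(1/5)
= 7

r = 7


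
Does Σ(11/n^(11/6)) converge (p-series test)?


p-series test: Σ c/n^p converges if p > 1, diverges if p ≤ 1 (constant c > 0 doesn't affect convergence).
p = 11/6
11/6 > 1 → CONVERGES

Converges (p = 11/6 > 1)


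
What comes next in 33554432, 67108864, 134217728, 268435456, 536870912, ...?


Pattern: powers of 2: 2ⁿ
Terms: 33554432, 67108864, 134217728, 268435456, 536870912
Next term = 1073741824

Next term = 1073741824


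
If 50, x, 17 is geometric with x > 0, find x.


GM = √(50×17) = √850 = 29.1548

GM = 29.1548


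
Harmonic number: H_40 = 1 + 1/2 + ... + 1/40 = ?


H_40 = 1/1 + 1/2 + 1/3 + ... + 1/40
= 2078178381193813/485721041551200
≈ 4.2785

H_40 = 2078178381193813/485721041551200 ≈ 4.2785


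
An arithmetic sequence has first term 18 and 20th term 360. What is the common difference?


d = (aₙ - a₁)/(n-1)
= (360 - 18)/(20-1)
= 342/19 = 18

d = 18


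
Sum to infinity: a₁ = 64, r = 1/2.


S∞ = a₁/(1-r) = 64/(1 - 1/2)
= 64/(1/2)
= 128

S∞ = 128


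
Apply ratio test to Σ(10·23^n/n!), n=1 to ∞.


aₙ = 10·23^n/n!
a_{n+1}/aₙ = 23^(n+1)/(n+1)! × n!/23^n  (constant 10 cancels)
= 23/(n+1)
L = lim(n→∞) 23/(n+1) = 0
L < 1 → series CONVERGES

Converges (ratio test: L = 0 < 1)


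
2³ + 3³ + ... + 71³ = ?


Σₖ₌2^71 k³ = [71·72/2]² − [1·2/2]²
= 6533136 − 1 = 6533135

Σk³ = 6533135


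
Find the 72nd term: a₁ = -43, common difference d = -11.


aₙ = a₁ + (n-1)d
= -43 + (72-1)×-11
= -43 - 781
= -824

a_72 = -824


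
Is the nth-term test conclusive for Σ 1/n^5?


lim(n→∞) 1/n^5 = 0
lim aₙ = 0 → nth-term test is INCONCLUSIVE
(Need other tests; this is actually a convergent p-series with p=5 > 1)

Inconclusive (lim aₙ = 0; need another test)


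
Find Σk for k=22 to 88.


Σₖ₌22^88 k = Σₖ₌₁^88 k − Σₖ₌₁^21 k
= 88·89/2 − 21·22/2
= 3916 − 231 = 3685

Σk = 3685


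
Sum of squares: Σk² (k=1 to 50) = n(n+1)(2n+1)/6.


n = 50
n(n+1)(2n+1)/6 = 50×51×101/6
= 257550/6 = 42925

Σk² = 42925


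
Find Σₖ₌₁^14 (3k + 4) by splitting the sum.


Σ(3k+4) = 3·Σk + 4·n
= 3·105 + 4·14
= 315 + 56 = 371

Σ = 371


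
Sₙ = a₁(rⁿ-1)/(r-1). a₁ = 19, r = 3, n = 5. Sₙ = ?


Sₙ = 19×(3^5 - 1)/(3 - 1)
= 19×(243 - 1)/2
= 19×242/2
= 2299

S_5 = 2299


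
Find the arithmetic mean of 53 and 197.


AM = (53 + 197)/2 = 250/2 = 125

AM = 125


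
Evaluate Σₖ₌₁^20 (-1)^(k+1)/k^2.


S = 1 - 1/4 + 1/9 - 1/16 + 1/25 - 1/36 + 1/49 - 1/64 ± ...
= 0.8213
(Full series converges to +π²/12 ≈ +0.8225)

S_20 = 0.8213


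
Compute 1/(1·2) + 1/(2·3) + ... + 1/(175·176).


1/(k(k+1)) = 1/k - 1/(k+1) (partial fractions)
Telescoping: Σ = 1 - 1/176 = 175/176

Sum = 175/176


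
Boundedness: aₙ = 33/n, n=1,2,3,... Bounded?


a₁ = 33, a₂ = 33/2, a₃ = 33/3, ...
0 < aₙ ≤ 33 for all n ≥ 1
Lower bound: 0, Upper bound: 33
The sequence IS bounded

Bounded (0 < aₙ ≤ 33)


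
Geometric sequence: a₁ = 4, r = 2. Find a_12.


aₙ = a₁·r^(n-1)
= 4×2^11
= 4×2048
= 8192

a_12 = 8192


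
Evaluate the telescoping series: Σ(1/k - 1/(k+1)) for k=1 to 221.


Telescoping: adjacent terms cancel.
= 1/1 - 1/222
= 1 - 1/222 = 221/222

Sum = 221/222


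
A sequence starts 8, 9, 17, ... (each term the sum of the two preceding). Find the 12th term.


Computing iteratively: 8, 9, 17, 26, 43, 69, 112, 181, 293, 474, 767, 1241
a_12 = 1241

a_12 = 1241


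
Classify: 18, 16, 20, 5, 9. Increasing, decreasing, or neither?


Differences: -2, 4, -15, 4
Difference at position 2 is +4 (> 0) but position 1 is -2 (< 0) — sequence both rises and falls
→ NOT monotonic

Not monotonic


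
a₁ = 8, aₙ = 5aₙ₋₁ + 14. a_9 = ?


Computing step by step:
a_1 = 8
a_2 = 54
a_3 = 284
a_4 = 1434
a_5 = 7184
a_6 = 35934
a_7 = 179684
a_8 = 898434
a_9 = 4492184


a_9 = 4492184


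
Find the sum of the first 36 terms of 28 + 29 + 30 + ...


aₙ = 28 + (36-1)×1 = 63
Sₙ = n(a₁+aₙ)/2 = 36×(28+63)/2
= 36×91/2 = 1638

S_36 = 1638


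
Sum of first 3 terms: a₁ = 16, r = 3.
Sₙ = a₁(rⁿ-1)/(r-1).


Sₙ = 16×(3^3 - 1)/(3 - 1)
= 16×(27 - 1)/2
= 16×26/2
= 208

S_3 = 208


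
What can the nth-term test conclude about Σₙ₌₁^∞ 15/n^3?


lim(n→∞) 15/n^3 = 0
lim aₙ = 0 → nth-term test is INCONCLUSIVE
(Need other tests; this is actually a convergent p-series with p=3 > 1)

Inconclusive (lim aₙ = 0; need another test)


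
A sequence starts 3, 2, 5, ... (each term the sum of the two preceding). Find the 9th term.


Computing iteratively: 3, 2, 5, 7, 12, 19, 31, 50, 81
a_9 = 81

a_9 = 81


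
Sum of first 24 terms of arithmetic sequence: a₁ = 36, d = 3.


aₙ = 36 + (24-1)×3 = 105
Sₙ = n(a₁+aₙ)/2 = 24×(36+105)/2
= 24×141/2 = 1692

S_24 = 1692


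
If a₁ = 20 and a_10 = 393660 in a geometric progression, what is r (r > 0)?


r^(n-1) = aₙ/a₁
r^9 = 393660/20 = 19683
r = 19683^(1/9)
= 3

r = 3


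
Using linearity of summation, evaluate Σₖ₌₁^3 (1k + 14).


Σ(1k+14) = 1·Σk + 14·n
= 1·6 + 14·3
= 6 + 42 = 48

Σ = 48


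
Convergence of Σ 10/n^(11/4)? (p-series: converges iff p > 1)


p-series test: Σ c/n^p converges if p > 1, diverges if p ≤ 1 (constant c > 0 doesn't affect convergence).
p = 11/4
11/4 > 1 → CONVERGES

Converges (p = 11/4 > 1)


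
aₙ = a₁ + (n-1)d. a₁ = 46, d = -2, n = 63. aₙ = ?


aₙ = a₁ + (n-1)d
= 46 + (63-1)×-2
= 46 - 124
= -78

a_63 = -78


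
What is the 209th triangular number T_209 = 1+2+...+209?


n(n+1)/2 = 209×210/2 = 43890/2 = 21945

Σk = 21945


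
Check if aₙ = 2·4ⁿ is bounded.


aₙ = 2·4ⁿ → as n→∞, aₙ→∞ (since base 4 > 1)
No finite upper bound exists
The sequence is UNBOUNDED

Unbounded (aₙ → ∞ as n → ∞)


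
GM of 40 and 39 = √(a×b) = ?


GM = √(40×39) = √1560 = 39.4968

GM = 39.4968


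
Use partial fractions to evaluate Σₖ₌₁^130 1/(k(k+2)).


1/(k(k+2)) = (1/2)·(1/k - 1/(k+2)) (partial fractions)
Telescoping: Σ = (1/2)·(1 + 1/2 - 1/131 - 1/132) = 25675/34584

Sum = 25675/34584


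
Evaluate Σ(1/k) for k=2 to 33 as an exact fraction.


Σₖ₌2^33 1/k = 1/2 + 1/3 + 1/4 + ... + 1/33
= 40548494360749/13127595717600
≈ 3.0888

Sum = 40548494360749/13127595717600 ≈ 3.0888


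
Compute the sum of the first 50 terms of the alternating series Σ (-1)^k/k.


S = -1 + 1/2 - 1/3 + 1/4 - 1/5 + 1/6 - 1/7 + 1/8 ± ...
= -0.6832
(Full series converges to -ln(2) ≈ -0.6931)

S_50 = -0.6832


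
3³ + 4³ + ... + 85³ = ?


Σₖ₌3^85 k³ = [85·86/2]² − [2·3/2]²
= 13359025 − 9 = 13359016

Σk³ = 13359016


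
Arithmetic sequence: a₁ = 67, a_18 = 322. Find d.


d = (aₙ - a₁)/(n-1)
= (322 - 67)/(18-1)
= 255/17 = 15

d = 15


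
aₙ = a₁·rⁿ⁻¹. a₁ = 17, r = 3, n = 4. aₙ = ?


aₙ = a₁·r^(n-1)
= 17×3^3
= 17×27
= 459

a_4 = 459


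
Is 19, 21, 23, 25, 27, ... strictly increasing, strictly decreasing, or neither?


Differences: 2, 2, 2, 2
All differences > 0 → strictly INCREASING

Monotonically increasing


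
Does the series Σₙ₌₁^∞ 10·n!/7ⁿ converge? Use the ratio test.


aₙ = 10·n!/7^n
a_{n+1}/aₙ = (n+1)!/7^(n+1) × 7^n/n!  (constant 10 cancels)
= (n+1)/7
L = lim(n→∞) (n+1)/7 = ∞
L > 1 → series DIVERGES

Diverges (ratio test: L = ∞ > 1)


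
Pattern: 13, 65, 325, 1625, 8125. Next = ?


Pattern: geometric (r=5)
Terms: 13, 65, 325, 1625, 8125
Next term = 40625

Next term = 40625


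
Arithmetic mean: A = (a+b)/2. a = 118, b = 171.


AM = (118 + 171)/2 = 289/2 = 144.5

AM = 144.5


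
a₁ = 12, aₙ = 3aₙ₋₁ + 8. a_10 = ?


Computing step by step:
a_1 = 12
a_2 = 44
a_3 = 140
a_4 = 428
a_5 = 1292
a_6 = 3884
a_7 = 11660
a_8 = 34988
a_9 = 104972
a_10 = 314924


a_10 = 314924


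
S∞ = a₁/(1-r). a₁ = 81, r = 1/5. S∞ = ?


S∞ = a₁/(1-r) = 81/(1 - 1/5)
= 81/(4/5)
= 405/4

S∞ = 405/4


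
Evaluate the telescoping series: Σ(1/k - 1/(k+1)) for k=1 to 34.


Telescoping: adjacent terms cancel.
= 1/1 - 1/35
= 1 - 1/35 = 34/35

Sum = 34/35


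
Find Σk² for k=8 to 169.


Σₖ₌8^169 k² = Σₖ₌₁^169 k² − Σₖ₌₁^7 k²
= 169·170·339/6 − 7·8·15/6
= 1623245 − 140 = 1623105

Σk² = 1623105


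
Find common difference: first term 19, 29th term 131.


d = (aₙ - a₁)/(n-1)
= (131 - 19)/(29-1)
= 112/28 = 4

d = 4


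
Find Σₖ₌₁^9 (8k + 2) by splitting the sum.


Σ(8k+2) = 8·Σk + 2·n
= 8·45 + 2·9
= 360 + 18 = 378

Σ = 378


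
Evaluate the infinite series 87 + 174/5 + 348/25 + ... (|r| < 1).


S∞ = a₁/(1-r) = 87/(1 - 2/5)
= 87/(3/5)
= 145

S∞ = 145


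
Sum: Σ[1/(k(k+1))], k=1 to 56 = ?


1/(k(k+1)) = 1/k - 1/(k+1) (partial fractions)
Telescoping: Σ = 1 - 1/57 = 56/57

Sum = 56/57


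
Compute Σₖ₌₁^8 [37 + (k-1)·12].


aₙ = 37 + (8-1)×12 = 121
Sₙ = n(a₁+aₙ)/2 = 8×(37+121)/2
= 8×158/2 = 632

S_8 = 632


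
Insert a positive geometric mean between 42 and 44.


GM = √(42×44) = √1848 = 42.9884

GM = 42.9884


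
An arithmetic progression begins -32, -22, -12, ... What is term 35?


aₙ = a₁ + (n-1)d
= -32 + (35-1)×10
= -32 + 340
= 308

a_35 = 308


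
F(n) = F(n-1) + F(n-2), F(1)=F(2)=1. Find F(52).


Fibonacci sequence: 1, 1, 2, 3, 5, 8, 13, 21, 34, 55, 89, ...
F(52) = 32951280099

F(52) = 32951280099


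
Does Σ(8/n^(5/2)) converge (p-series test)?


p-series test: Σ c/n^p converges if p > 1, diverges if p ≤ 1 (constant c > 0 doesn't affect convergence).
p = 5/2
5/2 > 1 → CONVERGES

Converges (p = 5/2 > 1)


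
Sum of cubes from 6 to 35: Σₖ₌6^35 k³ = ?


Σₖ₌6^35 k³ = [35·36/2]² − [5·6/2]²
= 396900 − 225 = 396675

Σk³ = 396675


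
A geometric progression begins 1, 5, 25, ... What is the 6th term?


aₙ = a₁·r^(n-1)
= 1×5^5
= 1×3125
= 3125

a_6 = 3125


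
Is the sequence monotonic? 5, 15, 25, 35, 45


Differences: 10, 10, 10, 10
All differences > 0 → strictly INCREASING

Monotonically increasing


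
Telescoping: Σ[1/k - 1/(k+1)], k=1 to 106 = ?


Telescoping: adjacent terms cancel.
= 1/1 - 1/107
= 1 - 1/107 = 106/107

Sum = 106/107


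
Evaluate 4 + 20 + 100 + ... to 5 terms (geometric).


Sₙ = 4×(5^5 - 1)/(5 - 1)
= 4×(3125 - 1)/4
= 4×3124/4
= 3124

S_5 = 3124


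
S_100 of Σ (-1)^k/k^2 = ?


S = -1 + 1/4 - 1/9 + 1/16 - 1/25 + 1/36 - 1/49 + 1/64 ± ...
= -0.8224
(Full series converges to -π²/12 ≈ -0.8225)

S_100 = -0.8224


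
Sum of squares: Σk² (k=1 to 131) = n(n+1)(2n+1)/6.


n = 131
n(n+1)(2n+1)/6 = 131×132×263/6
= 4547796/6 = 757966

Σk² = 757966


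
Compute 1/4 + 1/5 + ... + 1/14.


Σₖ₌4^14 1/k = 1/4 + 1/5 + 1/6 + ... + 1/14
= 511073/360360
≈ 1.4182

Sum = 511073/360360 ≈ 1.4182


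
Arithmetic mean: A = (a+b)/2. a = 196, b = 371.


AM = (196 + 371)/2 = 567/2 = 283.5

AM = 283.5


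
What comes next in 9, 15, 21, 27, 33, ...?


Pattern: arithmetic (d=6)
Terms: 9, 15, 21, 27, 33
Next term = 39

Next term = 39


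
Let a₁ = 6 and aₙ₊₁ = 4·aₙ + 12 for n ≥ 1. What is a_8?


Computing step by step:
a_1 = 6
a_2 = 36
a_3 = 156
a_4 = 636
a_5 = 2556
a_6 = 10236
a_7 = 40956
a_8 = 163836


a_8 = 163836


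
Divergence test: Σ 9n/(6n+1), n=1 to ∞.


lim(n→∞) 9n/(6n+1) = 9/6 = 3/2  (divide numerator and denominator by n)
lim aₙ = 3/2 ≠ 0 → series DIVERGES

Diverges (lim aₙ = 3/2 ≠ 0)


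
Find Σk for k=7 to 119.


Σₖ₌7^119 k = Σₖ₌₁^119 k − Σₖ₌₁^6 k
= 119·120/2 − 6·7/2
= 7140 − 21 = 7119

Σk = 7119


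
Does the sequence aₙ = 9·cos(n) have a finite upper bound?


For all n, -1 ≤ cos(n) ≤ 1, so -9 ≤ 9·cos(n) ≤ 9
Lower bound: -9, Upper bound: 9
The sequence IS bounded

Bounded (-9 ≤ aₙ ≤ 9)


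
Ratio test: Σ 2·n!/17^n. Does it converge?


aₙ = 2·n!/17^n
a_{n+1}/aₙ = (n+1)!/17^(n+1) × 17^n/n!  (constant 2 cancels)
= (n+1)/17
L = lim(n→∞) (n+1)/17 = ∞
L > 1 → series DIVERGES

Diverges (ratio test: L = ∞ > 1)


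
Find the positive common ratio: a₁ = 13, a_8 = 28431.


r^(n-1) = aₙ/a₁
r^7 = 28431/13 = 2187
r = 2187^(1/7)
= 3

r = 3


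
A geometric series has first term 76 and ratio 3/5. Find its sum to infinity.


S∞ = a₁/(1-r) = 76/(1 - 3/5)
= 76/(2/5)
= 190

S∞ = 190


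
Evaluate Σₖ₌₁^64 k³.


n(n+1)/2 = 64×65/2 = 2080
Σk³ = 2080² = 4326400

Σk³ = 4326400


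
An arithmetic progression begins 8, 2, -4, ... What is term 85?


aₙ = a₁ + (n-1)d
= 8 + (85-1)×-6
= 8 - 504
= -496

a_85 = -496


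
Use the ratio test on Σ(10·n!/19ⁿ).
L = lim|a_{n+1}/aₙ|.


aₙ = 10·n!/19^n
a_{n+1}/aₙ = (n+1)!/19^(n+1) × 19^n/n!  (constant 10 cancels)
= (n+1)/19
L = lim(n→∞) (n+1)/19 = ∞
L > 1 → series DIVERGES

Diverges (ratio test: L = ∞ > 1)


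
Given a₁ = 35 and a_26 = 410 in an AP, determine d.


d = (aₙ - a₁)/(n-1)
= (410 - 35)/(26-1)
= 375/25 = 15

d = 15


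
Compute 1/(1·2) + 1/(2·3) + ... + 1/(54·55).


1/(k(k+1)) = 1/k - 1/(k+1) (partial fractions)
Telescoping: Σ = 1 - 1/55 = 54/55

Sum = 54/55


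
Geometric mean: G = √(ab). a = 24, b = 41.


GM = √(24×41) = √984 = 31.3688

GM = 31.3688


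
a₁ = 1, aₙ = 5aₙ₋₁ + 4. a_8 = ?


Computing step by step:
a_1 = 1
a_2 = 9
a_3 = 49
a_4 = 249
a_5 = 1249
a_6 = 6249
a_7 = 31249
a_8 = 156249


a_8 = 156249


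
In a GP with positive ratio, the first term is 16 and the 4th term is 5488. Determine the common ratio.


r^(n-1) = aₙ/a₁
r^3 = 5488/16 = 343
r = 343^(1/3)
= 7

r = 7


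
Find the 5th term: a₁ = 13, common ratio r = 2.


aₙ = a₁·r^(n-1)
= 13×2^4
= 13×16
= 208

a_5 = 208


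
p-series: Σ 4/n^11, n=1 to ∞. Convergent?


p-series test: Σ c/n^p converges if p > 1, diverges if p ≤ 1 (constant c > 0 doesn't affect convergence).
p = 11
11 > 1 → CONVERGES

Converges (p = 11 > 1)


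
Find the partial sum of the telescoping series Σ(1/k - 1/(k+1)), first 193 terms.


Telescoping: adjacent terms cancel.
= 1/1 - 1/194
= 1 - 1/194 = 193/194

Sum = 193/194


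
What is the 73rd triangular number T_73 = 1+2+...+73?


n(n+1)/2 = 73×74/2 = 5402/2 = 2701

Σk = 2701


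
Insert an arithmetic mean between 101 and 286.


AM = (101 + 286)/2 = 387/2 = 193.5

AM = 193.5


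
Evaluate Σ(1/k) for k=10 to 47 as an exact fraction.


Σₖ₌10^47 1/k = 1/10 + 1/11 + 1/12 + ... + 1/47
= 712335561944504418743/442720643463713815200
≈ 1.609

Sum = 712335561944504418743/442720643463713815200 ≈ 1.609


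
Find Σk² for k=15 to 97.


Σₖ₌15^97 k² = Σₖ₌₁^97 k² − Σₖ₌₁^14 k²
= 97·98·195/6 − 14·15·29/6
= 308945 − 1015 = 307930

Σk² = 307930


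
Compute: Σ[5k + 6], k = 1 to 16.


Σ(5k+6) = 5·Σk + 6·n
= 5·136 + 6·16
= 680 + 96 = 776

Σ = 776


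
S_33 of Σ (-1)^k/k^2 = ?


S = -1 + 1/4 - 1/9 + 1/16 - 1/25 + 1/36 - 1/49 + 1/64 ± ...
= -0.8229
(Full series converges to -π²/12 ≈ -0.8225)

S_33 = -0.8229


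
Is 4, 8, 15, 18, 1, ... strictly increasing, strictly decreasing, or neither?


Differences: 4, 7, 3, -17
Difference at position 1 is +4 (> 0) but position 4 is -17 (< 0) — sequence both rises and falls
→ NOT monotonic

Not monotonic


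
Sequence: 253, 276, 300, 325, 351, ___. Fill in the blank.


Pattern: triangular numbers: n(n+1)/2
Terms: 253, 276, 300, 325, 351
Next term = 378

Next term = 378


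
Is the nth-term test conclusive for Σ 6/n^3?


lim(n→∞) 6/n^3 = 0
lim aₙ = 0 → nth-term test is INCONCLUSIVE
(Need other tests; this is actually a convergent p-series with p=3 > 1)

Inconclusive (lim aₙ = 0; need another test)


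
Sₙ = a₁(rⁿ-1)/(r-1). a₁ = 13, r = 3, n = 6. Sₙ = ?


Sₙ = 13×(3^6 - 1)/(3 - 1)
= 13×(729 - 1)/2
= 13×728/2
= 4732

S_6 = 4732


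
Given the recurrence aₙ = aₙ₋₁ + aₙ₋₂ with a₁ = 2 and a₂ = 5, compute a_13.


Computing iteratively: 2, 5, 7, 12, 19, 31, 50, 81, 131, 212, 343, 555, ...
a_13 = 898

a_13 = 898


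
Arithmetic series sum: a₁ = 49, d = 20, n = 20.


aₙ = 49 + (20-1)×20 = 429
Sₙ = n(a₁+aₙ)/2 = 20×(49+429)/2
= 20×478/2 = 4780

S_20 = 4780


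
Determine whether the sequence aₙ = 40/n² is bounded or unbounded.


a₁ = 40, a₂ = 40/4, a₃ = 40/9, ...
0 < aₙ ≤ 40 for all n ≥ 1
The sequence IS bounded

Bounded (0 < aₙ ≤ 40)


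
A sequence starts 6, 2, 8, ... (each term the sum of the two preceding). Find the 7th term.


Computing iteratively: 6, 2, 8, 10, 18, 28, 46
a_7 = 46

a_7 = 46


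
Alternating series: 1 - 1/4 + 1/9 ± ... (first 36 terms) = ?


S = 1 - 1/4 + 1/9 - 1/16 + 1/25 - 1/36 + 1/49 - 1/64 ± ...
= 0.8221
(Full series converges to +π²/12 ≈ +0.8225)

S_36 = 0.8221


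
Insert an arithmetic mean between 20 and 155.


AM = (20 + 155)/2 = 175/2 = 87.5

AM = 87.5


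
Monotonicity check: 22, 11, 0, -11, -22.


Differences: -11, -11, -11, -11
All differences < 0 → strictly DECREASING

Monotonically decreasing


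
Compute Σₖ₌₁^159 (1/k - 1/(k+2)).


Telescoping with gap 2: two head and two tail terms survive.
= (1 + 1/2) - (1/160 + 1/161)
= 3/2 - 1/160 - 1/161 = 38319/25760

Sum = 38319/25760


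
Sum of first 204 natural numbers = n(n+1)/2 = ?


n(n+1)/2 = 204×205/2 = 41820/2 = 20910

Σk = 20910


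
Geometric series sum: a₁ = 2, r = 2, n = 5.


Sₙ = 2×(2^5 - 1)/(2 - 1)
= 2×(32 - 1)/1
= 2×31/1
= 62

S_5 = 62


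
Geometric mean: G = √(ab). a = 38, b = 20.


GM = √(38×20) = √760 = 27.5681

GM = 27.5681


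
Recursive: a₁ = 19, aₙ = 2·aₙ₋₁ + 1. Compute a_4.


Computing step by step:
a_1 = 19
a_2 = 39
a_3 = 79
a_4 = 159


a_4 = 159


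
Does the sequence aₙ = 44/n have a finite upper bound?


a₁ = 44, a₂ = 44/2, a₃ = 44/3, ...
0 < aₙ ≤ 44 for all n ≥ 1
Lower bound: 0, Upper bound: 44
The sequence IS bounded

Bounded (0 < aₙ ≤ 44)


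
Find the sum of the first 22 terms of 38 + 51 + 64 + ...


aₙ = 38 + (22-1)×13 = 311
Sₙ = n(a₁+aₙ)/2 = 22×(38+311)/2
= 22×349/2 = 3839

S_22 = 3839


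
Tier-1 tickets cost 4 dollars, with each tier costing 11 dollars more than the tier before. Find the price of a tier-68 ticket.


aₙ = a₁ + (n-1)d
= 4 + (68-1)×11
= 4 + 737
= 741

a_68 = 741


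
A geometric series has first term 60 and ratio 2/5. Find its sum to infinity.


S∞ = a₁/(1-r) = 60/(1 - 2/5)
= 60/(3/5)
= 100

S∞ = 100


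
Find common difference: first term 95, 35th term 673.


d = (aₙ - a₁)/(n-1)
= (673 - 95)/(35-1)
= 578/34 = 17

d = 17


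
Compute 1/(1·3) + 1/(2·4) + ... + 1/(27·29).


1/(k(k+2)) = (1/2)·(1/k - 1/(k+2)) (partial fractions)
Telescoping: Σ = (1/2)·(1 + 1/2 - 1/28 - 1/29) = 1161/1624

Sum = 1161/1624


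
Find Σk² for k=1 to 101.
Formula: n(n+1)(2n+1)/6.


n = 101
n(n+1)(2n+1)/6 = 101×102×203/6
= 2091306/6 = 348551

Σk² = 348551


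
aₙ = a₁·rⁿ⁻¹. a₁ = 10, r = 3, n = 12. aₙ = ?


aₙ = a₁·r^(n-1)
= 10×3^11
= 10×177147
= 1771470

a_12 = 1771470


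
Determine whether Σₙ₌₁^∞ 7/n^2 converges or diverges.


p-series test: Σ c/n^p converges if p > 1, diverges if p ≤ 1 (constant c > 0 doesn't affect convergence).
p = 2
2 > 1 → CONVERGES

Converges (p = 2 > 1)


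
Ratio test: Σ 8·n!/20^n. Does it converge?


aₙ = 8·n!/20^n
a_{n+1}/aₙ = (n+1)!/20^(n+1) × 20^n/n!  (constant 8 cancels)
= (n+1)/20
L = lim(n→∞) (n+1)/20 = ∞
L > 1 → series DIVERGES

Diverges (ratio test: L = ∞ > 1)


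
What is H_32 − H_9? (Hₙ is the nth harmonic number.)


Σₖ₌10^32 1/k = 1/10 + 1/11 + 1/12 + ... + 1/32
= 177548058726419/144403552893600
≈ 1.2295

Sum = 177548058726419/144403552893600 ≈ 1.2295


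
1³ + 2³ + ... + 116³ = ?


n(n+1)/2 = 116×117/2 = 6786
Σk³ = 6786² = 46049796

Σk³ = 46049796


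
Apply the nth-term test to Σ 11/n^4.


lim(n→∞) 11/n^4 = 0
lim aₙ = 0 → nth-term test is INCONCLUSIVE
(Need other tests; this is actually a convergent p-series with p=4 > 1)

Inconclusive (lim aₙ = 0; need another test)


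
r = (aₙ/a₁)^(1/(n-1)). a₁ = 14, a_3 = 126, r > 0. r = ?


r^(n-1) = aₙ/a₁
r^2 = 126/14 = 9
r = 9^(1/2)
= ±3; taking r > 0 gives r = 3

r = 3


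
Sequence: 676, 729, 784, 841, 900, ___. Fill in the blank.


Pattern: perfect squares: n²
Terms: 676, 729, 784, 841, 900
Next term = 961

Next term = 961


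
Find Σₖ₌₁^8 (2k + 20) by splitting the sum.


Σ(2k+20) = 2·Σk + 20·n
= 2·36 + 20·8
= 72 + 160 = 232

Σ = 232


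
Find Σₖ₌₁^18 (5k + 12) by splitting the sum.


Σ(5k+12) = 5·Σk + 12·n
= 5·171 + 12·18
= 855 + 216 = 1071

Σ = 1071


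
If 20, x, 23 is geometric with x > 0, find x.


GM = √(20×23) = √460 = 21.4476

GM = 21.4476


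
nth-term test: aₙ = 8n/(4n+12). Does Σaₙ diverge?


lim(n→∞) 8n/(4n+12) = 8/4 = 2  (divide numerator and denominator by n)
lim aₙ = 2 ≠ 0 → series DIVERGES

Diverges (lim aₙ = 2 ≠ 0)


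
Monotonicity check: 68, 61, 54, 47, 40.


Differences: -7, -7, -7, -7
All differences < 0 → strictly DECREASING

Monotonically decreasing


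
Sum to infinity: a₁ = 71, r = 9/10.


S∞ = a₁/(1-r) = 71/(1 - 9/10)
= 71/(1/10)
= 710

S∞ = 710


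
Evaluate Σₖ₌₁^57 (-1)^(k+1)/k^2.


S = 1 - 1/4 + 1/9 - 1/16 + 1/25 - 1/36 + 1/49 - 1/64 ± ...
= 0.8226
(Full series converges to +π²/12 ≈ +0.8225)

S_57 = 0.8226


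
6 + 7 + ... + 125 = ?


Σₖ₌6^125 k = Σₖ₌₁^125 k − Σₖ₌₁^5 k
= 125·126/2 − 5·6/2
= 7875 − 15 = 7860

Σk = 7860


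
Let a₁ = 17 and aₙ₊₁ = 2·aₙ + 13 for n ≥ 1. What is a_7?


Computing step by step:
a_1 = 17
a_2 = 47
a_3 = 107
a_4 = 227
a_5 = 467
a_6 = 947
a_7 = 1907


a_7 = 1907


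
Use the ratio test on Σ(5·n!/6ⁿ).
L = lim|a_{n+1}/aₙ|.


aₙ = 5·n!/6^n
a_{n+1}/aₙ = (n+1)!/6^(n+1) × 6^n/n!  (constant 5 cancels)
= (n+1)/6
L = lim(n→∞) (n+1)/6 = ∞
L > 1 → series DIVERGES

Diverges (ratio test: L = ∞ > 1)


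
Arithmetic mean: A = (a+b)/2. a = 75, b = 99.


AM = (75 + 99)/2 = 174/2 = 87

AM = 87


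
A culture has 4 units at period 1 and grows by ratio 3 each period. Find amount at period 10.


aₙ = a₁·r^(n-1)
= 4×3^9
= 4×19683
= 78732

a_10 = 78732


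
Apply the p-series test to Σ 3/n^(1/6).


p-series test: Σ c/n^p converges if p > 1, diverges if p ≤ 1 (constant c > 0 doesn't affect convergence).
p = 1/6
1/6 ≤ 1 → DIVERGES

Diverges (p = 1/6 ≤ 1)


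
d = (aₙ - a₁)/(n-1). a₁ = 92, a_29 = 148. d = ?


d = (aₙ - a₁)/(n-1)
= (148 - 92)/(29-1)
= 56/28 = 2

d = 2


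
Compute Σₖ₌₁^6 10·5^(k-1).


Sₙ = 10×(5^6 - 1)/(5 - 1)
= 10×(15625 - 1)/4
= 10×15624/4
= 39060

S_6 = 39060


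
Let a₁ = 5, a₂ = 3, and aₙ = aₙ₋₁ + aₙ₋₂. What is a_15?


Computing iteratively: 5, 3, 8, 11, 19, 30, 49, 79, 128, 207, 335, 542, ...
a_15 = 2296

a_15 = 2296


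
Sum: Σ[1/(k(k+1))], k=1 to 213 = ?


1/(k(k+1)) = 1/k - 1/(k+1) (partial fractions)
Telescoping: Σ = 1 - 1/214 = 213/214

Sum = 213/214


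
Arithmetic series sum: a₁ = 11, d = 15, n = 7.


aₙ = 11 + (7-1)×15 = 101
Sₙ = n(a₁+aₙ)/2 = 7×(11+101)/2
= 7×112/2 = 392

S_7 = 392


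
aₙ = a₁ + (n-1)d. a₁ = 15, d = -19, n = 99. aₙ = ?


aₙ = a₁ + (n-1)d
= 15 + (99-1)×-19
= 15 - 1862
= -1847

a_99 = -1847


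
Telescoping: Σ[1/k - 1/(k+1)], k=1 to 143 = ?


Telescoping: adjacent terms cancel.
= 1/1 - 1/144
= 1 - 1/144 = 143/144

Sum = 143/144


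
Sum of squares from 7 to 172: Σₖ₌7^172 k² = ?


Σₖ₌7^172 k² = Σₖ₌₁^172 k² − Σₖ₌₁^6 k²
= 172·173·345/6 − 6·7·13/6
= 1710970 − 91 = 1710879

Σk² = 1710879


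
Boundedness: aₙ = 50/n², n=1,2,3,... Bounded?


a₁ = 50, a₂ = 50/4, a₃ = 50/9, ...
0 < aₙ ≤ 50 for all n ≥ 1
The sequence IS bounded

Bounded (0 < aₙ ≤ 50)


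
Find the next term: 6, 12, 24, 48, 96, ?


Pattern: geometric (r=2)
Terms: 6, 12, 24, 48, 96
Next term = 192

Next term = 192


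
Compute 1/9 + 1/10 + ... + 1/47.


Σₖ₌9^47 1/k = 1/9 + 1/10 + 1/11 + ... + 1/47
= 761526744551583731543/442720643463713815200
≈ 1.7201

Sum = 761526744551583731543/442720643463713815200 ≈ 1.7201


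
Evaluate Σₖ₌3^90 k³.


Σₖ₌3^90 k³ = [90·91/2]² − [2·3/2]²
= 16769025 − 9 = 16769016

Σk³ = 16769016


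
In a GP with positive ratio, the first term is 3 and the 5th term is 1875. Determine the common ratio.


r^(n-1) = aₙ/a₁
r^4 = 1875/3 = 625
r = 625^(1/4)
= ±5; taking r > 0 gives r = 5

r = 5


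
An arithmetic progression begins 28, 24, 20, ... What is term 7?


aₙ = a₁ + (n-1)d
= 28 + (7-1)×-4
= 28 - 24
= 4

a_7 = 4


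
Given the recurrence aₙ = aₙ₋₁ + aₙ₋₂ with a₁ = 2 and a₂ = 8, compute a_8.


Computing iteratively: 2, 8, 10, 18, 28, 46, 74, 120
a_8 = 120

a_8 = 120


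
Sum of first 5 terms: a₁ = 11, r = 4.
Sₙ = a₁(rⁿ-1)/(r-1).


Sₙ = 11×(4^5 - 1)/(4 - 1)
= 11×(1024 - 1)/3
= 11×1023/3
= 3751

S_5 = 3751


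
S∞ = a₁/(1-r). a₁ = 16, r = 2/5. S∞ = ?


S∞ = a₁/(1-r) = 16/(1 - 2/5)
= 16/(3/5)
= 80/3

S∞ = 80/3


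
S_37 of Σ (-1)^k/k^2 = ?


S = -1 + 1/4 - 1/9 + 1/16 - 1/25 + 1/36 - 1/49 + 1/64 ± ...
= -0.8228
(Full series converges to -π²/12 ≈ -0.8225)

S_37 = -0.8228


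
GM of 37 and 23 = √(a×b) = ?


GM = √(37×23) = √851 = 29.1719

GM = 29.1719


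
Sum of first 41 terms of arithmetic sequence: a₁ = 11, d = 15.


aₙ = 11 + (41-1)×15 = 611
Sₙ = n(a₁+aₙ)/2 = 41×(11+611)/2
= 41×622/2 = 12751

S_41 = 12751


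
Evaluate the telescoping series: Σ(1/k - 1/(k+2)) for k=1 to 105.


Telescoping with gap 2: two head and two tail terms survive.
= (1 + 1/2) - (1/106 + 1/107)
= 3/2 - 1/106 - 1/107 = 8400/5671

Sum = 8400/5671


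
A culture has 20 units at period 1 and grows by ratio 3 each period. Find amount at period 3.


aₙ = a₁·r^(n-1)
= 20×3^2
= 20×9
= 180

a_3 = 180


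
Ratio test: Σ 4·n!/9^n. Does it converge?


aₙ = 4·n!/9^n
a_{n+1}/aₙ = (n+1)!/9^(n+1) × 9^n/n!  (constant 4 cancels)
= (n+1)/9
L = lim(n→∞) (n+1)/9 = ∞
L > 1 → series DIVERGES

Diverges (ratio test: L = ∞ > 1)


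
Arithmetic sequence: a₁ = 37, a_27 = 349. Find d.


d = (aₙ - a₁)/(n-1)
= (349 - 37)/(27-1)
= 312/26 = 12

d = 12


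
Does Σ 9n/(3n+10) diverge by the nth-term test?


lim(n→∞) 9n/(3n+10) = 9/3 = 3  (divide numerator and denominator by n)
lim aₙ = 3 ≠ 0 → series DIVERGES

Diverges (lim aₙ = 3 ≠ 0)


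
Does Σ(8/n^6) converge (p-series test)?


p-series test: Σ c/n^p converges if p > 1, diverges if p ≤ 1 (constant c > 0 doesn't affect convergence).
p = 6
6 > 1 → CONVERGES

Converges (p = 6 > 1)


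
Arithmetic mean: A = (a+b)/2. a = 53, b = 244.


AM = (53 + 244)/2 = 297/2 = 148.5

AM = 148.5


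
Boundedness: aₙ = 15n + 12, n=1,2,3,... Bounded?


aₙ = 15n + 12 → as n→∞, aₙ→∞
No finite upper bound exists
The sequence is UNBOUNDED

Unbounded (aₙ → ∞ as n → ∞)


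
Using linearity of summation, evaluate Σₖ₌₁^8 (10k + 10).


Σ(10k+10) = 10·Σk + 10·n
= 10·36 + 10·8
= 360 + 80 = 440

Σ = 440


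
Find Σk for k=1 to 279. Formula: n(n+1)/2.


n(n+1)/2 = 279×280/2 = 78120/2 = 39060

Σk = 39060


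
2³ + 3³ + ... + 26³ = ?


Σₖ₌2^26 k³ = [26·27/2]² − [1·2/2]²
= 123201 − 1 = 123200

Σk³ = 123200


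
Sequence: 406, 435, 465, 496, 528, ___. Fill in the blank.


Pattern: triangular numbers: n(n+1)/2
Terms: 406, 435, 465, 496, 528
Next term = 561

Next term = 561


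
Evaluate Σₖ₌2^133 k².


Σₖ₌2^133 k² = Σₖ₌₁^133 k² − Σₖ₌₁^1 k²
= 133·134·267/6 − 1·2·3/6
= 793079 − 1 = 793078

Σk² = 793078


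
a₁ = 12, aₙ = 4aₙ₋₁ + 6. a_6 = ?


Computing step by step:
a_1 = 12
a_2 = 54
a_3 = 222
a_4 = 894
a_5 = 3582
a_6 = 14334


a_6 = 14334


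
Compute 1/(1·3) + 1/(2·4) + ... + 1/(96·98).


1/(k(k+2)) = (1/2)·(1/k - 1/(k+2)) (partial fractions)
Telescoping: Σ = (1/2)·(1 + 1/2 - 1/97 - 1/98) = 3516/4753

Sum = 3516/4753


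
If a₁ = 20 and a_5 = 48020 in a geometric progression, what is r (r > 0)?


r^(n-1) = aₙ/a₁
r^4 = 48020/20 = 2401
r = 2401^(1/4)
= ±7; taking r > 0 gives r = 7

r = 7


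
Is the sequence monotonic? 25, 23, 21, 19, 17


Differences: -2, -2, -2, -2
All differences < 0 → strictly DECREASING

Monotonically decreasing


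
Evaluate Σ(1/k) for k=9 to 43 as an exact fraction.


Σₖ₌9^43 1/k = 1/9 + 1/10 + 1/11 + ... + 1/43
= 1397645503386737699/856326196254765600
≈ 1.6321

Sum = 1397645503386737699/856326196254765600 ≈ 1.6321


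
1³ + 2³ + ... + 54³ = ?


n(n+1)/2 = 54×55/2 = 1485
Σk³ = 1485² = 2205225

Σk³ = 2205225


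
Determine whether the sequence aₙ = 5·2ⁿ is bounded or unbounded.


aₙ = 5·2ⁿ → as n→∞, aₙ→∞ (since base 2 > 1)
No finite upper bound exists
The sequence is UNBOUNDED

Unbounded (aₙ → ∞ as n → ∞)


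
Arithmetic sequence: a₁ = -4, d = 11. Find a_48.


aₙ = a₁ + (n-1)d
= -4 + (48-1)×11
= -4 + 517
= 513

a_48 = 513


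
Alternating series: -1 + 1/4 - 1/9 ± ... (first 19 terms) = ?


S = -1 + 1/4 - 1/9 + 1/16 - 1/25 + 1/36 - 1/49 + 1/64 ± ...
= -0.8238
(Full series converges to -π²/12 ≈ -0.8225)

S_19 = -0.8238


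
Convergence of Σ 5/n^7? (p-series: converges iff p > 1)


p-series test: Σ c/n^p converges if p > 1, diverges if p ≤ 1 (constant c > 0 doesn't affect convergence).
p = 7
7 > 1 → CONVERGES

Converges (p = 7 > 1)


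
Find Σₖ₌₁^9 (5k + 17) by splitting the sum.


Σ(5k+17) = 5·Σk + 17·n
= 5·45 + 17·9
= 225 + 153 = 378

Σ = 378


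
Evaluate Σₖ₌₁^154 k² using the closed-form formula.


n = 154
n(n+1)(2n+1)/6 = 154×155×309/6
= 7375830/6 = 1229305

Σk² = 1229305


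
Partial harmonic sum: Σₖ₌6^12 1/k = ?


Σₖ₌6^12 1/k = 1/6 + 1/7 + 1/8 + 1/9 + 1/10 + 1/11 + 1/12
= 22727/27720
≈ 0.8199

Sum = 22727/27720 ≈ 0.8199


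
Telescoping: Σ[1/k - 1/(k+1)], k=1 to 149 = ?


Telescoping: adjacent terms cancel.
= 1/1 - 1/150
= 1 - 1/150 = 149/150

Sum = 149/150


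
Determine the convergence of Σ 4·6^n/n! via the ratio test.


aₙ = 4·6^n/n!
a_{n+1}/aₙ = 6^(n+1)/(n+1)! × n!/6^n  (constant 4 cancels)
= 6/(n+1)
L = lim(n→∞) 6/(n+1) = 0
L < 1 → series CONVERGES

Converges (ratio test: L = 0 < 1)
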